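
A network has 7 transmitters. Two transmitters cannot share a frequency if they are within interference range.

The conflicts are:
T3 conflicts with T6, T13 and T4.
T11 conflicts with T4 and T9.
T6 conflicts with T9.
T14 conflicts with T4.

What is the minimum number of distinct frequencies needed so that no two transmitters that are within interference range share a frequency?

The cycle T3-T4-T11-T9-T6-T3 has odd length 5, so it cannot be 2-colored; at least 3 frequencies are needed.
3 frequencies suffice: frequency 1 → {T6, T13, T4}; frequency 2 → {T3, T11, T14}; frequency 3 → {T9}. Every pair that conflicts lands in different frequencies.

3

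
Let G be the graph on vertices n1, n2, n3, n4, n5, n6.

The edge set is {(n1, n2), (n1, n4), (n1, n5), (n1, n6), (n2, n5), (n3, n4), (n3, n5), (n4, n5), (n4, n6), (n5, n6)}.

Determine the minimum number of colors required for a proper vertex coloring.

4

n1, n4, n5, n6 are mutually adjacent (a clique of size 4), so at least 4 colors are needed.
4 colors suffice: color R → {n5}; color B → {n1, n3}; color G → {n2, n4}; color Y → {n6}. Each edge has distinct colors on its endpoints.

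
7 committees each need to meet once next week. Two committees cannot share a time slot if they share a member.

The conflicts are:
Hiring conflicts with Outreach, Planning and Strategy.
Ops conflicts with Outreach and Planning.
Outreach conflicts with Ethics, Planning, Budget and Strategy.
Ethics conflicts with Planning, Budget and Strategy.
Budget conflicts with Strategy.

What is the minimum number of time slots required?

Outreach, Ethics, Budget, Strategy pairwise conflict, so at least 4 time slots are needed.
4 time slots suffice: time slot 1 → {Outreach}; time slot 2 → {Planning, Strategy}; time slot 3 → {Hiring, Ops, Ethics}; time slot 4 → {Budget}. No two conflicting committees share a time slot.

4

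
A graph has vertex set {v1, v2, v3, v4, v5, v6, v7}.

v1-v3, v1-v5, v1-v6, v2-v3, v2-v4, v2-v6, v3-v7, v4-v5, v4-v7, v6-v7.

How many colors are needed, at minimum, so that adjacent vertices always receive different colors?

The cycle v5-v4-v7-v3-v1-v5 has odd length 5, so it cannot be 2-colored; at least 3 colors are needed.
One proper 3-coloring: v1=1, v2=1, v3=2, v4=2, v5=3, v6=2, v7=1. No two adjacent vertices share a color.

3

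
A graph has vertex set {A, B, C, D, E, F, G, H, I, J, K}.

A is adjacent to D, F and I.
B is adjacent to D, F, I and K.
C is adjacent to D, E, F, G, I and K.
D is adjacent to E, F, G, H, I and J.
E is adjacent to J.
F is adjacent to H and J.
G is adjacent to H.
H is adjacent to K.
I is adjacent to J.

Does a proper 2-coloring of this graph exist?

D, F, H are pairwise adjacent, so at least 3 colors are needed.
So 2 colors are not enough.

No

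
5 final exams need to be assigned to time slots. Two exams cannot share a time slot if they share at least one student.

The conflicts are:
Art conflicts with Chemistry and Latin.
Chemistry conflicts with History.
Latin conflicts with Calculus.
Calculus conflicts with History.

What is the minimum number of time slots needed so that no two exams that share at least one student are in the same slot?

3

The cycle Chemistry-History-Calculus-Latin-Art-Chemistry has odd length 5, so it cannot be 2-colored; at least 3 time slots are needed.
3 time slots suffice: time slot 1 → {Art, Calculus}; time slot 2 → {Chemistry, Latin}; time slot 3 → {History}. No two conflicting exams share a time slot.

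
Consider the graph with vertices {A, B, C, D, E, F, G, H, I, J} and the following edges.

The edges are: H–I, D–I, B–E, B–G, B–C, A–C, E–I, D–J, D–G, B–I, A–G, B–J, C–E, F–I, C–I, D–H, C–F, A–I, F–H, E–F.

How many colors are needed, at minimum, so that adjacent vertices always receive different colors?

4

C, E, F, I are mutually adjacent (a clique of size 4), so at least 4 colors are needed.
4 colors suffice: color 1 → {G, I, J}; color 2 → {A, B, D, F}; color 3 → {C, H}; color 4 → {E}. Each edge has distinct colors on its endpoints.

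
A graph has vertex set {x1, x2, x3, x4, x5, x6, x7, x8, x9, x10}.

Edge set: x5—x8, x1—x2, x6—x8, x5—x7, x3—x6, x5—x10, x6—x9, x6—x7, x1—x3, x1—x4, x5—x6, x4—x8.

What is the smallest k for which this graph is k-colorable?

x5, x6, x8 form a triangle, so at least 3 colors are needed.
3 colors suffice: x1=1, x2=2, x3=2, x4=2, x5=2, x6=1, x7=3, x8=3, x9=2, x10=1. Every edge joins two different colors.

3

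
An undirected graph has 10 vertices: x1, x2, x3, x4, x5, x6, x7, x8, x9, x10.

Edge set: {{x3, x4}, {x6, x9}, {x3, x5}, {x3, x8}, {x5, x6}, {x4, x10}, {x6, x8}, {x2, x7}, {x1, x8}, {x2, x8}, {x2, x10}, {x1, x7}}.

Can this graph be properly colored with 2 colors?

The cycle x10-x2-x8-x3-x4-x10 has odd length 5, so it cannot be 2-colored; at least 3 colors are needed.
So 2 colors are not enough.

No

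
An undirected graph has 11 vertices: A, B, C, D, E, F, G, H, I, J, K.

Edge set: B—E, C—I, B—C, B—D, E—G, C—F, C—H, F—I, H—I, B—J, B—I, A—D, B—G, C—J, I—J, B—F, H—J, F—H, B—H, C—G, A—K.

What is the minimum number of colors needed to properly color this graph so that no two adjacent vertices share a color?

5

B, C, H, I, J are pairwise adjacent (a clique of size 5), so at least 5 colors are needed.
One proper 5-coloring: A=1, B=1, C=2, D=2, E=2, F=5, G=3, H=3, I=4, J=5, K=2. Each edge has distinct colors on its endpoints.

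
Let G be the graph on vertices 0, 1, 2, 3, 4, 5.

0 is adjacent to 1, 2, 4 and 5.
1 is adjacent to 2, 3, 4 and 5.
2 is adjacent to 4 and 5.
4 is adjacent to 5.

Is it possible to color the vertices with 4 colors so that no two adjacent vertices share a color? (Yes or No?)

No

0, 1, 2, 4, 5 form a clique, so at least 5 colors are needed.
So 4 colors are not enough.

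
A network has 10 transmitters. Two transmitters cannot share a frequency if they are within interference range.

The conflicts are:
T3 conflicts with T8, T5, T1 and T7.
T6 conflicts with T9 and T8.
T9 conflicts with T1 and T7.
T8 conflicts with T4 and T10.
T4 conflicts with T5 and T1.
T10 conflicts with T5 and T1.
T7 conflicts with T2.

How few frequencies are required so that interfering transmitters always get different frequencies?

3

The cycle T9-T1-T4-T8-T6-T9 has odd length 5, so it cannot be 2-colored; at least 3 frequencies are needed.
3 frequencies suffice: frequency 1 → {T8, T5, T1, T7}; frequency 2 → {T3, T9, T4, T10, T2}; frequency 3 → {T6}. Every pair that conflicts lands in different frequencies.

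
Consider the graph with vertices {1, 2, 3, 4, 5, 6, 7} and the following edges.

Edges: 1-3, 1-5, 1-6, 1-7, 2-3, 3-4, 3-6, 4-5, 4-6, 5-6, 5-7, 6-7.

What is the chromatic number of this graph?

4

1, 5, 6, 7 form a clique, so at least 4 colors are needed.
A valid assignment using 4 colors: 1=blue, 2=red, 3=green, 4=blue, 5=green, 6=red, 7=yellow. Every edge joins two different colors.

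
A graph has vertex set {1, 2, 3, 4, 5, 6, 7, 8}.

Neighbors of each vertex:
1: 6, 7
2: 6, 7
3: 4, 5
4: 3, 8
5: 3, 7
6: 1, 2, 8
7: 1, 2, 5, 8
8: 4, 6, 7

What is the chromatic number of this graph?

3

The cycle 5-3-4-8-7-5 has odd length 5, so it cannot be 2-colored; at least 3 colors are needed.
One proper 3-coloring: 1=blue, 2=blue, 3=blue, 4=red, 5=green, 6=red, 7=red, 8=blue. Every edge joins two different colors.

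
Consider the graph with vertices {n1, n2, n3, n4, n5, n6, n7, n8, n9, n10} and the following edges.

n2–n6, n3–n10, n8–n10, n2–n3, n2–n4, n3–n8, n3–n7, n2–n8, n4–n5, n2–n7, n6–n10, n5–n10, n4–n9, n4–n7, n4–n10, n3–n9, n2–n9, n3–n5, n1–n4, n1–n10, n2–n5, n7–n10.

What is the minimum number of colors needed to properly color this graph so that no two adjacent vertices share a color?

3

n1, n4, n10 are pairwise adjacent, so at least 3 colors are needed.
3 colors suffice: color 1 → {n2, n10}; color 2 → {n3, n4, n6}; color 3 → {n1, n5, n7, n8, n9}. No two adjacent vertices share a color.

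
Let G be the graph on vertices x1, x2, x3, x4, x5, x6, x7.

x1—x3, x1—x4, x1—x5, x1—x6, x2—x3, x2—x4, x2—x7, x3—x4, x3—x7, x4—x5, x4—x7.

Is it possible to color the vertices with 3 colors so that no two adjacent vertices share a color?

x2, x3, x4, x7 are pairwise adjacent (a clique of size 4), so at least 4 colors are needed.
So 3 colors are not enough.

No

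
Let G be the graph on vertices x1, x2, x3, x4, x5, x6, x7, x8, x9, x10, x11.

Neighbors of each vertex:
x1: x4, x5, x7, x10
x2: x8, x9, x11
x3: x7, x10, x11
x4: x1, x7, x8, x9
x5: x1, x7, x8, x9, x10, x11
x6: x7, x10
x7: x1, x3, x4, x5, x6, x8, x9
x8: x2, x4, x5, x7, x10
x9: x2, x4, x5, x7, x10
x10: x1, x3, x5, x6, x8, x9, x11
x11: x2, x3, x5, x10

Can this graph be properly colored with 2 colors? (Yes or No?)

x3, x10, x11 form a triangle, so at least 3 colors are needed.
So 2 colors are not enough.

No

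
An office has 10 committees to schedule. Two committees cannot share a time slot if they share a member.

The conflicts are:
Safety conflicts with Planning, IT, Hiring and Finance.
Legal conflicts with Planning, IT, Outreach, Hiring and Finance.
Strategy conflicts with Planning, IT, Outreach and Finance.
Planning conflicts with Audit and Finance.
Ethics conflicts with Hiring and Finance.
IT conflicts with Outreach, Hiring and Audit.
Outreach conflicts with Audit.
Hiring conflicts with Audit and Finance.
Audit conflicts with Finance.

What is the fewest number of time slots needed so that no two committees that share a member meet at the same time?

Safety, Hiring, Finance all conflict with each other, so at least 3 time slots are needed.
3 time slots suffice: Safety=3, Legal=3, Strategy=3, Planning=2, Ethics=3, IT=1, Outreach=2, Hiring=2, Audit=3, Finance=1. Each listed conflict is separated.

3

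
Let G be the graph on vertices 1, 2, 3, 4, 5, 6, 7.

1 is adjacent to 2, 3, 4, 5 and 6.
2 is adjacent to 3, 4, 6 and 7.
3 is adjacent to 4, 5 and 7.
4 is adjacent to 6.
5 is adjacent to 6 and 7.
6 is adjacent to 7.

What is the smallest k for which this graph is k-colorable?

1, 2, 3, 4 are mutually adjacent (a clique of size 4), so at least 4 colors are needed.
One proper 4-coloring: 1=green, 2=blue, 3=red, 4=yellow, 5=blue, 6=red, 7=green. Each edge has distinct colors on its endpoints.

4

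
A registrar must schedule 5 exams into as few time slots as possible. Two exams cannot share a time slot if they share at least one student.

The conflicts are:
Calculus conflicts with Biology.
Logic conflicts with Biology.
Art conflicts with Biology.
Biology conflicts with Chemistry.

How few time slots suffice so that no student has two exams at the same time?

2

Art and Biology conflict, so at least 2 time slots are needed.
2 time slots suffice: time slot 1 → {Biology}; time slot 2 → {Calculus, Logic, Art, Chemistry}. Every pair that conflicts lands in different time slots.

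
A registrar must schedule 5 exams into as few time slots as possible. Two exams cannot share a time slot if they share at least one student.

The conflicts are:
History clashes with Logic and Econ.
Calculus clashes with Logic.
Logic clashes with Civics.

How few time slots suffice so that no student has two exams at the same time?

Logic and Civics conflict, so at least 2 time slots are needed.
A valid assignment using 2 time slots: History=2, Calculus=2, Logic=1, Civics=2, Econ=1. Every pair that conflicts lands in different time slots.

2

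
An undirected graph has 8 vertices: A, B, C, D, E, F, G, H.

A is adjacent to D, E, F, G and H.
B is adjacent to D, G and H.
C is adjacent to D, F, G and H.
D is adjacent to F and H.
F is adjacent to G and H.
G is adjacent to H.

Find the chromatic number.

4

A, F, G, H are pairwise adjacent (a clique of size 4), so at least 4 colors are needed.
4 colors suffice: color 1 → {E, H}; color 2 → {B, F}; color 3 → {D, G}; color 4 → {A, C}. Every edge joins two different colors.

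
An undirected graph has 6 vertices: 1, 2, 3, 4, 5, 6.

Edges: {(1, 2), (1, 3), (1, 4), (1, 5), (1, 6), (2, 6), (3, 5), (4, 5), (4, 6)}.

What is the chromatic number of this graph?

1, 3, 5 are mutually adjacent, so at least 3 colors are needed.
One proper 3-coloring: 1=a, 2=c, 3=c, 4=c, 5=b, 6=b. Every edge joins two different colors.

3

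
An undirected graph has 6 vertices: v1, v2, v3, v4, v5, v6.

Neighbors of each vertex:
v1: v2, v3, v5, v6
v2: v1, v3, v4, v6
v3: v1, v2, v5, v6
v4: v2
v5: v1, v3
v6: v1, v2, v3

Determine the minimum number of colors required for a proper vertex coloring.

v1, v2, v3, v6 are mutually adjacent (a clique of size 4), so at least 4 colors are needed.
4 colors suffice: color 1 → {v1, v4}; color 2 → {v2, v5}; color 3 → {v3}; color 4 → {v6}. Each edge has distinct colors on its endpoints.

4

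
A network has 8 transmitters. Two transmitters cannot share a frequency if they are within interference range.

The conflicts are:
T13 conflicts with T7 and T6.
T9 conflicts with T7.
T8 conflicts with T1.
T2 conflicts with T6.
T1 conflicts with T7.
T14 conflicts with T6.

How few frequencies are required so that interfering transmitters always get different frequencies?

T8 and T1 conflict, so at least 2 frequencies are needed.
2 frequencies suffice: frequency 1 → {T8, T7, T6}; frequency 2 → {T13, T9, T2, T1, T14}. No two conflicting transmitters share a frequency.

2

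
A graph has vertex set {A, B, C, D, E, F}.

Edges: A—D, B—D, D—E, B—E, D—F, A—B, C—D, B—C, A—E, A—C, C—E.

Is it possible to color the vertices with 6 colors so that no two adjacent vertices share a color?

Yes

The chromatic number is 5. A, B, C, D, E form a clique, so at least 5 colors are needed.
5 colors suffice: color 1 → {D}; color 2 → {E, F}; color 3 → {C}; color 4 → {B}; color 5 → {A}.
Since 6 ≥ 5, a proper 6-coloring certainly exists.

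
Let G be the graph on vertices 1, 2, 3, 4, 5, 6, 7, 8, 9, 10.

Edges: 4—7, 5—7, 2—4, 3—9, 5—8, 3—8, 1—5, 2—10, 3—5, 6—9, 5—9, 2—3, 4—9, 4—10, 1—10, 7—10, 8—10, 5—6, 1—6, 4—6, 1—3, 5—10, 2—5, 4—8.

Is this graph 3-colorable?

Yes

The chromatic number is 3. 4, 6, 9 are pairwise adjacent, so at least 3 colors are needed.
3 colors suffice: color red → {4, 5}; color blue → {3, 6, 10}; color green → {1, 2, 7, 8, 9}.
That is already a proper 3-coloring.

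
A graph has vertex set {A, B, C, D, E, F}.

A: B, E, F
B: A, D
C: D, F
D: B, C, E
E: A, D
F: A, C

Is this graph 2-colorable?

No

The cycle D-C-F-A-E-D has odd length 5, so it cannot be 2-colored; at least 3 colors are needed.
So 2 colors are not enough.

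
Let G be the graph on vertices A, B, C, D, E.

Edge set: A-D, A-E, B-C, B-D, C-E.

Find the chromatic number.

3

The cycle E-A-D-B-C-E has odd length 5, so it cannot be 2-colored; at least 3 colors are needed.
3 colors suffice: color 1 → {C, D}; color 2 → {B, E}; color 3 → {A}. Each edge has distinct colors on its endpoints.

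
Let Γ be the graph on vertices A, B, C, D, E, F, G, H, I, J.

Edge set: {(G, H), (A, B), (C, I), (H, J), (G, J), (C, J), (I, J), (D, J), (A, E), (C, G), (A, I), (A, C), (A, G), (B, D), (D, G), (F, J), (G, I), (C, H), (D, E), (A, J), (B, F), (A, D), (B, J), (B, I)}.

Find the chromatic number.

5

A, C, G, I, J are pairwise adjacent (a clique of size 5), so at least 5 colors are needed.
5 colors suffice: color 1 → {E, J}; color 2 → {A, F, H}; color 3 → {B, G}; color 4 → {D, I}; color 5 → {C}. Every edge joins two different colors.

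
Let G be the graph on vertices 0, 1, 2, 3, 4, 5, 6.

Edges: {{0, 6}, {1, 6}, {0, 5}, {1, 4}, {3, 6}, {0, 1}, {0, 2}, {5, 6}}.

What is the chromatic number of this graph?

0, 5, 6 are mutually adjacent, so at least 3 colors are needed.
3 colors suffice: 0=a, 1=c, 2=b, 3=a, 4=a, 5=c, 6=b. Each edge has distinct colors on its endpoints.

3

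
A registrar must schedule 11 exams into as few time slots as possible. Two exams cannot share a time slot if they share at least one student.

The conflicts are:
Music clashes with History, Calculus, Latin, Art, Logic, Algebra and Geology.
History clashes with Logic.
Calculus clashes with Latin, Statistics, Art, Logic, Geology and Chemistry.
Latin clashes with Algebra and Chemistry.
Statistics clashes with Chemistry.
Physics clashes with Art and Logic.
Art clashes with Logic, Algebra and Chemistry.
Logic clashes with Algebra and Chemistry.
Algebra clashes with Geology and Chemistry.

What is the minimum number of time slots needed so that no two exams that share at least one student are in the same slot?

Music, Calculus, Art, Logic all conflict with each other, so at least 4 time slots are needed.
4 time slots suffice: time slot 1 → {Latin, Statistics, Logic, Geology}; time slot 2 → {History, Calculus, Physics, Algebra}; time slot 3 → {Music, Chemistry}; time slot 4 → {Art}. No two conflicting exams share a time slot.

4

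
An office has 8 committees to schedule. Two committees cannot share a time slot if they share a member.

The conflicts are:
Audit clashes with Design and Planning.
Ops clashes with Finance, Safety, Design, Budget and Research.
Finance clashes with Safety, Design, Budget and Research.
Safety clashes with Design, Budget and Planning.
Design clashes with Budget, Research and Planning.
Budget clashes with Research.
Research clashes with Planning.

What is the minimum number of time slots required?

Ops, Finance, Safety, Design, Budget pairwise conflict, so at least 5 time slots are needed.
5 time slots suffice: time slot 1 → {Design}; time slot 2 → {Finance, Planning}; time slot 3 → {Audit, Safety, Research}; time slot 4 → {Budget}; time slot 5 → {Ops}. No two conflicting committees share a time slot.

5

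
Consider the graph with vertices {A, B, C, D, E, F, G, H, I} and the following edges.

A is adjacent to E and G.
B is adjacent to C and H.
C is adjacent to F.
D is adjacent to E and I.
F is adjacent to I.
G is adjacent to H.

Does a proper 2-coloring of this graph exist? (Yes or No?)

No

The cycle C-F-I-D-E-A-G-H-B-C has odd length 9, so it cannot be 2-colored; at least 3 colors are needed.
So 2 colors are not enough.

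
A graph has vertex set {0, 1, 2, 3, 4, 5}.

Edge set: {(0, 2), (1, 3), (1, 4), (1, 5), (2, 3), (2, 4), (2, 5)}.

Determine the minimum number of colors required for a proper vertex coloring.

0 and 2 are adjacent, so at least 2 colors are needed.
2 colors suffice: color red → {1, 2}; color blue → {0, 3, 4, 5}. No two adjacent vertices share a color.

2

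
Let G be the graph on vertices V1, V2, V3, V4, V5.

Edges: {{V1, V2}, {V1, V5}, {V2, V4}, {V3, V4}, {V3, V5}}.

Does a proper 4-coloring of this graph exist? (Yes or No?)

The chromatic number is 3. The cycle V4-V2-V1-V5-V3-V4 has odd length 5, so it cannot be 2-colored; at least 3 colors are needed.
3 colors suffice: V1=1, V2=2, V3=3, V4=1, V5=2.
Since 4 ≥ 3, a proper 4-coloring certainly exists.

Yes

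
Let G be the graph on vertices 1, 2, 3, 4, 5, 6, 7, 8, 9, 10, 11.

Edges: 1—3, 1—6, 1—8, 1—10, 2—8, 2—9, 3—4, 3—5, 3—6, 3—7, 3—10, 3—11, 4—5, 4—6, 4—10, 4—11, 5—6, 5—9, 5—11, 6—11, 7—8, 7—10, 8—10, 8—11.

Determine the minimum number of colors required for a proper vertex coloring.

3, 4, 5, 6, 11 are mutually adjacent (a clique of size 5), so at least 5 colors are needed.
5 colors suffice: color red → {3, 8, 9}; color blue → {2, 6, 10}; color green → {1, 4, 7}; color yellow → {5}; color purple → {11}. Every edge joins two different colors.

5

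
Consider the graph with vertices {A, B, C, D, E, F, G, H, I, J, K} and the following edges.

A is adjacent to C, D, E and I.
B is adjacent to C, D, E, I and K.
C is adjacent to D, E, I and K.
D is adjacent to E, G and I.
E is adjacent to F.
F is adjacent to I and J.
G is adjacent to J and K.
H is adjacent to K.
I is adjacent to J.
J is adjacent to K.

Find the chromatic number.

4

A, C, D, E are mutually adjacent (a clique of size 4), so at least 4 colors are needed.
4 colors suffice: color 1 → {D, F, K}; color 2 → {E, G, H, I}; color 3 → {C, J}; color 4 → {A, B}. Each edge has distinct colors on its endpoints.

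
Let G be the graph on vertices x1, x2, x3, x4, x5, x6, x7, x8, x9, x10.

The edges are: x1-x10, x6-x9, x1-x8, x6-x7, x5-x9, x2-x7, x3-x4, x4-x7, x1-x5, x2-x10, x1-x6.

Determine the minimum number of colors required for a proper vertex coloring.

3

The cycle x2-x10-x1-x6-x7-x2 has odd length 5, so it cannot be 2-colored; at least 3 colors are needed.
One proper 3-coloring: x1=red, x2=blue, x3=red, x4=blue, x5=blue, x6=blue, x7=red, x8=blue, x9=red, x10=green. No two adjacent vertices share a color.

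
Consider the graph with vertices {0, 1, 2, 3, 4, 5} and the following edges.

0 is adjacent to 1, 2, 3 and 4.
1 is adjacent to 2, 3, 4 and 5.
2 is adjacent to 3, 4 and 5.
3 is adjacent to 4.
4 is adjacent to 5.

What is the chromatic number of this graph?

5

0, 1, 2, 3, 4 are mutually adjacent (a clique of size 5), so at least 5 colors are needed.
5 colors suffice: 0=purple, 1=red, 2=blue, 3=yellow, 4=green, 5=yellow. No two adjacent vertices share a color.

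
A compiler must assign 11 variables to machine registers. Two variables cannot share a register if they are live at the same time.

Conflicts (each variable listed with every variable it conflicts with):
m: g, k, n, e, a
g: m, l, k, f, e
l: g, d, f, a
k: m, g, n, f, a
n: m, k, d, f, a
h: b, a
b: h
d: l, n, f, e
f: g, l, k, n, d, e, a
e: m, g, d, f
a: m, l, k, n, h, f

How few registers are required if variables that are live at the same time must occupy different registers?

k, n, f, a are mutually in conflict, so at least 4 registers are needed.
A valid assignment using 4 registers: m=1, g=2, l=3, k=4, n=3, h=1, b=2, d=2, f=1, e=3, a=2. No two conflicting variables share a register.

4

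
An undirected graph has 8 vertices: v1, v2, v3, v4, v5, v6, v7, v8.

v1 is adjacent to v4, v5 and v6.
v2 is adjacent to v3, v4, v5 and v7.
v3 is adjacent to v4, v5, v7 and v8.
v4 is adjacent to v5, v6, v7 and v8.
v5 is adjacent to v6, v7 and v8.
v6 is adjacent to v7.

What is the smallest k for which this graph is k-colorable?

v2, v3, v4, v5, v7 form a clique, so at least 5 colors are needed.
5 colors suffice: color 1 → {v4}; color 2 → {v5}; color 3 → {v1, v7, v8}; color 4 → {v3, v6}; color 5 → {v2}. Every edge joins two different colors.

5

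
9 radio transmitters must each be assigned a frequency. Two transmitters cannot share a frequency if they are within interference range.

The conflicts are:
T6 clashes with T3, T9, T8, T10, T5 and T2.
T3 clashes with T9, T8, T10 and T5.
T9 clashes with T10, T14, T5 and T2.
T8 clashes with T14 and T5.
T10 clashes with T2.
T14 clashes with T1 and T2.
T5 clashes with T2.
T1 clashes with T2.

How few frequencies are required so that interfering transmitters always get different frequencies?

4

T6, T9, T10, T2 pairwise conflict, so at least 4 frequencies are needed.
Using 4 frequencies: T6=3, T3=2, T9=1, T8=1, T10=4, T14=3, T5=4, T1=1, T2=2. Each listed conflict is separated.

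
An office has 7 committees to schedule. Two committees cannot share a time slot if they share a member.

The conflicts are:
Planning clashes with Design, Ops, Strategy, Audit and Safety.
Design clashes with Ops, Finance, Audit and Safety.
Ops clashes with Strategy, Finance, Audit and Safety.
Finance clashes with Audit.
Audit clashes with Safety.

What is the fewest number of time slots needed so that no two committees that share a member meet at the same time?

5

Planning, Design, Ops, Audit, Safety are mutually in conflict, so at least 5 time slots are needed.
5 time slots suffice: time slot 1 → {Ops}; time slot 2 → {Planning, Finance}; time slot 3 → {Strategy, Audit}; time slot 4 → {Design}; time slot 5 → {Safety}. Every pair that conflicts lands in different time slots.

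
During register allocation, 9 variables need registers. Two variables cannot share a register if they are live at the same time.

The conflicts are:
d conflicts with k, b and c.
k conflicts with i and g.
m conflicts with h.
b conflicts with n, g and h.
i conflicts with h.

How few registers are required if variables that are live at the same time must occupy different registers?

The cycle i-k-d-b-h-i has odd length 5, so it cannot be 2-colored; at least 3 registers are needed.
3 registers suffice: register 1 → {k, m, b, c}; register 2 → {d, n, g, h}; register 3 → {i}. Each listed conflict is separated.

3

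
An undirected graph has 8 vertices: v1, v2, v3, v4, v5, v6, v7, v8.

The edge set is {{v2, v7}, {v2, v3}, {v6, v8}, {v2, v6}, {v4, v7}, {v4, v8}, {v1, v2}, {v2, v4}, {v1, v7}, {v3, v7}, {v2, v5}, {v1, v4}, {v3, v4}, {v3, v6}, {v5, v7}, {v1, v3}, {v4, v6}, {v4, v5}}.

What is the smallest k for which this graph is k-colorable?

v1, v2, v3, v4, v7 are pairwise adjacent (a clique of size 5), so at least 5 colors are needed.
5 colors suffice: v1=5, v2=2, v3=3, v4=1, v5=3, v6=4, v7=4, v8=2. Each edge has distinct colors on its endpoints.

5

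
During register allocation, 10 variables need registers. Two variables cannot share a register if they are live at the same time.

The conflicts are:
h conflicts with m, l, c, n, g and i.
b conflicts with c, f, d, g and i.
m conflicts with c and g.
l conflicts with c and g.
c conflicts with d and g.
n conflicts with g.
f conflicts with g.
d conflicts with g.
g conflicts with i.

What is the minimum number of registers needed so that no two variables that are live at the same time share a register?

4

b, c, d, g pairwise conflict, so at least 4 registers are needed.
4 registers suffice: register 1 → {g}; register 2 → {c, n, f, i}; register 3 → {h, b}; register 4 → {m, l, d}. No two conflicting variables share a register.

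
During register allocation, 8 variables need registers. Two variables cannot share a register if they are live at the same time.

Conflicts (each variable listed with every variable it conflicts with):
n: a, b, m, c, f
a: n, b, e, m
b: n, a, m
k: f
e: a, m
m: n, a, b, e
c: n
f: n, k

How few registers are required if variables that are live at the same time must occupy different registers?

4

n, a, b, m pairwise conflict, so at least 4 registers are needed.
4 registers suffice: register 1 → {n, k, e}; register 2 → {a, c, f}; register 3 → {m}; register 4 → {b}. Each listed conflict is separated.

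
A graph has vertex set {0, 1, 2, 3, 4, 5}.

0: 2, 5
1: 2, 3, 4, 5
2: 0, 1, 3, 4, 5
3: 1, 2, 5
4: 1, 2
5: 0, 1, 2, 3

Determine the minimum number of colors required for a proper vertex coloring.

1, 2, 3, 5 form a clique, so at least 4 colors are needed.
4 colors suffice: color a → {2}; color b → {4, 5}; color c → {0, 1}; color d → {3}. No two adjacent vertices share a color.

4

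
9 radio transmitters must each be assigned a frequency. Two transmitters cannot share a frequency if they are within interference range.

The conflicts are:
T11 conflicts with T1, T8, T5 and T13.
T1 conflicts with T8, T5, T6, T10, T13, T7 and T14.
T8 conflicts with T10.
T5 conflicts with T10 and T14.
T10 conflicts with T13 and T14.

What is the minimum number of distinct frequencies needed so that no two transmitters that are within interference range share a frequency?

T1, T5, T10, T14 pairwise conflict, so at least 4 frequencies are needed.
4 frequencies suffice: frequency 1 → {T1}; frequency 2 → {T11, T6, T10, T7}; frequency 3 → {T8, T5, T13}; frequency 4 → {T14}. Every pair that conflicts lands in different frequencies.

4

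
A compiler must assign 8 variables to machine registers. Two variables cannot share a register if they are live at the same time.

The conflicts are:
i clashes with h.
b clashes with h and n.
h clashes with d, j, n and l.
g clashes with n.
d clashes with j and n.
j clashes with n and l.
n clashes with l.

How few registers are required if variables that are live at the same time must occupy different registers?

h, d, j, n pairwise conflict, so at least 4 registers are needed.
4 registers suffice: register 1 → {h, g}; register 2 → {i, n}; register 3 → {b, j}; register 4 → {d, l}. Every pair that conflicts lands in different registers.

4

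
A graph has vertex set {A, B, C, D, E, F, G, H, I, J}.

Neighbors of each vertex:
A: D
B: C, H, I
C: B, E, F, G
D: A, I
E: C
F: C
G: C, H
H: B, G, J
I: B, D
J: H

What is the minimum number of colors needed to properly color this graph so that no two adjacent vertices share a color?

B and H are adjacent, so at least 2 colors are needed.
A valid assignment using 2 colors: A=1, B=2, C=1, D=2, E=2, F=2, G=2, H=1, I=1, J=2. Every edge joins two different colors.

2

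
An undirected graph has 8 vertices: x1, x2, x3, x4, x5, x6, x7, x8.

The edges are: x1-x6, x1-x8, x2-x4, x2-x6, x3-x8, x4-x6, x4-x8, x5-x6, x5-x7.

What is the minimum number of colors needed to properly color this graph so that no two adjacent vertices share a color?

3

x2, x4, x6 are mutually adjacent, so at least 3 colors are needed.
3 colors suffice: color 1 → {x6, x7, x8}; color 2 → {x1, x3, x4, x5}; color 3 → {x2}. No two adjacent vertices share a color.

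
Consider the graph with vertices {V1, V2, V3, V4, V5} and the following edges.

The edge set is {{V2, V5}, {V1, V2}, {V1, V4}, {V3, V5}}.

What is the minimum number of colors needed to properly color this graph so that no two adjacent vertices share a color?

V1 and V4 are adjacent, so at least 2 colors are needed.
2 colors suffice: color 1 → {V1, V5}; color 2 → {V2, V3, V4}. No two adjacent vertices share a color.

2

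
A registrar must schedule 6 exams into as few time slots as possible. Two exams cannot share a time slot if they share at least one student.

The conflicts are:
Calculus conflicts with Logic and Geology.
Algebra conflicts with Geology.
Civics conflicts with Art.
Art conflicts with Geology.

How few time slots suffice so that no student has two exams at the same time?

Civics and Art conflict, so at least 2 time slots are needed.
2 time slots suffice: time slot 1 → {Logic, Civics, Geology}; time slot 2 → {Calculus, Algebra, Art}. Every pair that conflicts lands in different time slots.

2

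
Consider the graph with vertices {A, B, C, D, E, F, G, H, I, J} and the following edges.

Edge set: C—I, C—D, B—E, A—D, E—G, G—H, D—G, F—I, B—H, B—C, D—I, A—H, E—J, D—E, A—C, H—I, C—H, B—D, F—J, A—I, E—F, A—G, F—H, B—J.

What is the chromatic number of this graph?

4

A, C, D, I form a clique, so at least 4 colors are needed.
One proper 4-coloring: A=3, B=2, C=4, D=1, E=3, F=4, G=2, H=1, I=2, J=1. Every edge joins two different colors.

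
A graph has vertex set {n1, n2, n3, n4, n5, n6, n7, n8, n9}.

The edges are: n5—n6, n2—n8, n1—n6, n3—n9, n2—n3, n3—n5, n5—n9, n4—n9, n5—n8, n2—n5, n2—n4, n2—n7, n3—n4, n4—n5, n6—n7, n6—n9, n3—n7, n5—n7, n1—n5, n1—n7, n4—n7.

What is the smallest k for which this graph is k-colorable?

n2, n3, n4, n5, n7 form a clique, so at least 5 colors are needed.
One proper 5-coloring: n1=4, n2=3, n3=5, n4=4, n5=1, n6=3, n7=2, n8=2, n9=2. No two adjacent vertices share a color.

5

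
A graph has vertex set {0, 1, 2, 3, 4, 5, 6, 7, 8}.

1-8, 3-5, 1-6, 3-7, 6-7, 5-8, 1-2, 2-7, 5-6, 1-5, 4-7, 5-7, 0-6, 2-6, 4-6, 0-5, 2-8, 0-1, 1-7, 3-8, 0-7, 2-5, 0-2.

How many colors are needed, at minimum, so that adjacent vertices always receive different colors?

0, 1, 2, 5, 6, 7 form a clique, so at least 6 colors are needed.
6 colors suffice: color a → {7, 8}; color b → {4, 5}; color c → {2, 3}; color d → {6}; color e → {1}; color f → {0}. Every edge joins two different colors.

6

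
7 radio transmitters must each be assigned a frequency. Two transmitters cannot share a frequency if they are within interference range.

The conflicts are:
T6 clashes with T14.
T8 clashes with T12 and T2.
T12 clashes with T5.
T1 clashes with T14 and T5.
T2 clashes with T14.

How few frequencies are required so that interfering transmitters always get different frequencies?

2

T12 and T5 conflict, so at least 2 frequencies are needed.
2 frequencies suffice: frequency 1 → {T8, T14, T5}; frequency 2 → {T6, T12, T1, T2}. Each listed conflict is separated.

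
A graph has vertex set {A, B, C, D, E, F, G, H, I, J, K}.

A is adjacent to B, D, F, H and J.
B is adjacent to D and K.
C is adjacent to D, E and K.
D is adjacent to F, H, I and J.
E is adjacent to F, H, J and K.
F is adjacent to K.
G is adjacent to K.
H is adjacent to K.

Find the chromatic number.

3

E, F, K are pairwise adjacent, so at least 3 colors are needed.
3 colors suffice: color 1 → {D, K}; color 2 → {A, E, G, I}; color 3 → {B, C, F, H, J}. No two adjacent vertices share a color.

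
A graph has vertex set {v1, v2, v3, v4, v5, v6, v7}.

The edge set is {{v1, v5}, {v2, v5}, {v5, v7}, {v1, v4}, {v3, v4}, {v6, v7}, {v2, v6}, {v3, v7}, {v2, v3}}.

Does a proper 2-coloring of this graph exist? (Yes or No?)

The cycle v7-v3-v4-v1-v5-v7 has odd length 5, so it cannot be 2-colored; at least 3 colors are needed.
So 2 colors are not enough.

No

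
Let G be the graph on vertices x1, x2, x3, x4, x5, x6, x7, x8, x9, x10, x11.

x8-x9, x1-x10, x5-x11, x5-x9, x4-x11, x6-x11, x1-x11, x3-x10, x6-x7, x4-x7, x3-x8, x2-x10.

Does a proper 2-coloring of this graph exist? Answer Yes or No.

The cycle x8-x9-x5-x11-x1-x10-x3-x8 has odd length 7, so it cannot be 2-colored; at least 3 colors are needed.
So 2 colors are not enough.

No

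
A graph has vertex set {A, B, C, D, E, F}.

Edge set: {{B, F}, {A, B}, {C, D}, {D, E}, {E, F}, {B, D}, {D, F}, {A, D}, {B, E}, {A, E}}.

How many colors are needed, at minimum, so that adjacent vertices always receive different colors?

A, B, D, E are pairwise adjacent (a clique of size 4), so at least 4 colors are needed.
A valid assignment using 4 colors: A=4, B=3, C=2, D=1, E=2, F=4. Each edge has distinct colors on its endpoints.

4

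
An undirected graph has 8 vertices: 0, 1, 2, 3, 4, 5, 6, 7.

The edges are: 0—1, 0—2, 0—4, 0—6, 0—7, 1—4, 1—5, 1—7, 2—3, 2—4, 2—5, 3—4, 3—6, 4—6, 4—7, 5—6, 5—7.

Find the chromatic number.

4

0, 1, 4, 7 are pairwise adjacent (a clique of size 4), so at least 4 colors are needed.
4 colors suffice: color a → {4, 5}; color b → {0, 3}; color c → {1, 2, 6}; color d → {7}. Each edge has distinct colors on its endpoints.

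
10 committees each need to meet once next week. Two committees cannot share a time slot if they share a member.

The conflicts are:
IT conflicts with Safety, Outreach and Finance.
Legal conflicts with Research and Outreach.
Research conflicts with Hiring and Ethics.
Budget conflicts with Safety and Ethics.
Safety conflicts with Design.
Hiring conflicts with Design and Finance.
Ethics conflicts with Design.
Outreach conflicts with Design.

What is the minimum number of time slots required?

The cycle IT-Safety-Design-Hiring-Finance-IT has odd length 5, so it cannot be 2-colored; at least 3 time slots are needed.
3 time slots suffice: time slot 1 → {IT, Research, Budget, Design}; time slot 2 → {Safety, Hiring, Ethics, Outreach}; time slot 3 → {Legal, Finance}. Every pair that conflicts lands in different time slots.

3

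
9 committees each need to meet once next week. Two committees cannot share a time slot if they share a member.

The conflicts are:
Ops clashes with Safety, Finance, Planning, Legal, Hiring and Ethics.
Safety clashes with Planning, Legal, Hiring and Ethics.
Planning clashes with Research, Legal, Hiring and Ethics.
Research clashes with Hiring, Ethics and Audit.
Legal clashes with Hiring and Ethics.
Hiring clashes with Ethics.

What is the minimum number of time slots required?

6

Ops, Safety, Planning, Legal, Hiring, Ethics pairwise conflict, so at least 6 time slots are needed.
A valid assignment using 6 time slots: Ops=1, Safety=6, Finance=2, Planning=3, Research=1, Legal=5, Hiring=2, Ethics=4, Audit=2. Each listed conflict is separated.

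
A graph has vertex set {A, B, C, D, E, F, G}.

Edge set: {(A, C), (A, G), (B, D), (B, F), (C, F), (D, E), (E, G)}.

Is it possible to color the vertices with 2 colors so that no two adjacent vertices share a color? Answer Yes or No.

The cycle A-C-F-B-D-E-G-A has odd length 7, so it cannot be 2-colored; at least 3 colors are needed.
So 2 colors are not enough.

No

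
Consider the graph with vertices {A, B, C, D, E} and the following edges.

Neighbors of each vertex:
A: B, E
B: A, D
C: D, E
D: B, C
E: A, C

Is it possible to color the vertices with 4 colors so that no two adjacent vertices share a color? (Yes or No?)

The chromatic number is 3. The cycle A-E-C-D-B-A has odd length 5, so it cannot be 2-colored; at least 3 colors are needed.
One proper 3-coloring: A=green, B=red, C=red, D=blue, E=blue.
Since 4 ≥ 3, a proper 4-coloring certainly exists.

Yes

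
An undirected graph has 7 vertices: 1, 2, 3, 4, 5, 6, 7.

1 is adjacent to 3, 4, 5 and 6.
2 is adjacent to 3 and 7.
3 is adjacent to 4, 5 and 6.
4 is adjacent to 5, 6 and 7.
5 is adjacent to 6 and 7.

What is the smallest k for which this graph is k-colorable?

5

1, 3, 4, 5, 6 are mutually adjacent (a clique of size 5), so at least 5 colors are needed.
5 colors suffice: color red → {3, 7}; color blue → {2, 4}; color green → {5}; color yellow → {1}; color purple → {6}. Every edge joins two different colors.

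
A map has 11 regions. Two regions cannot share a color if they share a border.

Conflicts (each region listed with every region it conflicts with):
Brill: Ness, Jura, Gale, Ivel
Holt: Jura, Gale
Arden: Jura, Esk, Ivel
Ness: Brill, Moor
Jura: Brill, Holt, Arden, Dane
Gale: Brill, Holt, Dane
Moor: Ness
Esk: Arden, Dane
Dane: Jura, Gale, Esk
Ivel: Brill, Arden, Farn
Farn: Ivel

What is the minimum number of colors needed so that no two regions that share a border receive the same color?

2

Arden and Ivel conflict, so at least 2 colors are needed.
One proper 2-coloring: Brill=1, Holt=1, Arden=1, Ness=2, Jura=2, Gale=2, Moor=1, Esk=2, Dane=1, Ivel=2, Farn=1. No two conflicting regions share a color.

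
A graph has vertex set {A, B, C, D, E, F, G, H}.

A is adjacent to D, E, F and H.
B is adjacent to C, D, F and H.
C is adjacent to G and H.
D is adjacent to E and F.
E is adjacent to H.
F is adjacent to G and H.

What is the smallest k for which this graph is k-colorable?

B, D, F are mutually adjacent, so at least 3 colors are needed.
3 colors suffice: color red → {C, E, F}; color blue → {D, G, H}; color green → {A, B}. Every edge joins two different colors.

3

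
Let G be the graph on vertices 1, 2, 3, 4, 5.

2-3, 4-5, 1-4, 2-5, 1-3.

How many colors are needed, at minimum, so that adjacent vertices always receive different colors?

The cycle 3-2-5-4-1-3 has odd length 5, so it cannot be 2-colored; at least 3 colors are needed.
3 colors suffice: color a → {3, 5}; color b → {2, 4}; color c → {1}. Each edge has distinct colors on its endpoints.

3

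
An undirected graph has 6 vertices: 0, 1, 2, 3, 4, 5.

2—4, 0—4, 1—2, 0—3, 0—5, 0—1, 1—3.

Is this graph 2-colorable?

0, 1, 3 are mutually adjacent, so at least 3 colors are needed.
So 2 colors are not enough.

No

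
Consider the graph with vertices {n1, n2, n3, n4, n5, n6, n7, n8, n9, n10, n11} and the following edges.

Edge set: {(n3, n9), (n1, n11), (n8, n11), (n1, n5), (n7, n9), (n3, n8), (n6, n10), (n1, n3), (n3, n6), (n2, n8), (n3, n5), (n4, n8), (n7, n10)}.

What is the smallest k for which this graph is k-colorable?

n1, n3, n5 are mutually adjacent, so at least 3 colors are needed.
3 colors suffice: color 1 → {n2, n3, n4, n10, n11}; color 2 → {n1, n6, n8, n9}; color 3 → {n5, n7}. Every edge joins two different colors.

3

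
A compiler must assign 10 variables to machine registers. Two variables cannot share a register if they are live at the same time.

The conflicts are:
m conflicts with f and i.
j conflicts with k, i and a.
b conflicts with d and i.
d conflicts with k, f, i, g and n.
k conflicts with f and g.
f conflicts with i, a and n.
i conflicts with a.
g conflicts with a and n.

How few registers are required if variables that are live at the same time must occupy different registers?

3

d, f, n pairwise conflict, so at least 3 registers are needed.
3 registers suffice: m=1, j=2, b=2, d=1, k=3, f=2, i=3, g=2, a=1, n=3. Every pair that conflicts lands in different registers.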